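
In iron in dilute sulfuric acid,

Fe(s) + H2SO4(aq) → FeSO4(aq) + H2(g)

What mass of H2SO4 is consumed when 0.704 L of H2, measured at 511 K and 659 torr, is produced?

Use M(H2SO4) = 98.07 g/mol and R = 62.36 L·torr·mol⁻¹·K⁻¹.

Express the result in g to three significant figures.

1.43 g

n(H2) = PV/RT = (659 × 0.704) / (62.36 × 511) = 0.01456 mol
n(H2SO4) = (1/1) × 0.01456 = 0.01456 mol
m(H2SO4) = 0.01456 × 98.07 = 1.428 g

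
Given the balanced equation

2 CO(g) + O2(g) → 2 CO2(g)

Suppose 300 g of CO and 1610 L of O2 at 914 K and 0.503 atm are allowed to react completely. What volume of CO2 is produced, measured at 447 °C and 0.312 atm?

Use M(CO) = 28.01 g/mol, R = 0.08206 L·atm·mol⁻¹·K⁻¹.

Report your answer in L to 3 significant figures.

2030 L

n(CO) = 300 / 28.01 = 10.71 mol
n(O2) = PV/RT = (0.503 × 1610) / (0.08206 × 914) = 10.80 mol
For 10.71 mol CO, stoichiometry requires (1/2) × 10.71 = 5.355 mol O2; 10.80 mol is available, so CO is limiting.
n(CO2) = (2/2) × 10.71 = 10.71 mol
V(CO2) = nRT/P = 10.71 × 0.08206 × 720.15 / 0.312 = 2029 L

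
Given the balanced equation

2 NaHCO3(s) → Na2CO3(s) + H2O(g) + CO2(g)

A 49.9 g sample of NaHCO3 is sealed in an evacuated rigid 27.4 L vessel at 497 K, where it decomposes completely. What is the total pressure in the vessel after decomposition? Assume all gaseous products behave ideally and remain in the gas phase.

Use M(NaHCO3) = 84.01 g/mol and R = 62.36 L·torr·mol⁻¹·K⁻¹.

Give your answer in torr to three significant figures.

672 torr

n(NaHCO3) = 49.9 / 84.01 = 0.5940 mol
n(gas produced) = (2/2) × 0.5940 = 0.5940 mol
P = nRT/V = 0.5940 × 62.36 × 497 / 27.4 = 671.9 torr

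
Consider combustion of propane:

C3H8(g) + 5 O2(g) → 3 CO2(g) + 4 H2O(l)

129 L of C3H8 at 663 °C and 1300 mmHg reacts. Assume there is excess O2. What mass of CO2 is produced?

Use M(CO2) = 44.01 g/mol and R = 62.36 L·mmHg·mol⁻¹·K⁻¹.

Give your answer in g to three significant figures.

n(C3H8) = PV/RT = (1300 × 129) / (62.36 × 936.15) = 2.873 mol
n(CO2) = (3/1) × 2.873 = 8.619 mol
m(CO2) = 8.619 × 44.01 = 379.3 g

379 g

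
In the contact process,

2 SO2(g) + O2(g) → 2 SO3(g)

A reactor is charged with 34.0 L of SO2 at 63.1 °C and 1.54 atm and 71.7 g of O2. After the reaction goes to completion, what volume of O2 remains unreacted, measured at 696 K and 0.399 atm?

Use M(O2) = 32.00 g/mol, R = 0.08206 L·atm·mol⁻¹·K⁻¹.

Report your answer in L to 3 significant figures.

n(SO2) = PV/RT = (1.54 × 34.0) / (0.08206 × 336.25) = 1.898 mol
n(O2) = 71.7 / 32.00 = 2.241 mol
For 1.898 mol SO2, stoichiometry requires (1/2) × 1.898 = 0.9490 mol O2; 2.241 mol is available, so SO2 is limiting.
n(O2) consumed = (1/2) × 1.898 = 0.9490 mol; remaining = 2.241 − 0.9490 = 1.292 mol
V(O2) = nRT/P = 1.292 × 0.08206 × 696 / 0.399 = 184.9 L

185 L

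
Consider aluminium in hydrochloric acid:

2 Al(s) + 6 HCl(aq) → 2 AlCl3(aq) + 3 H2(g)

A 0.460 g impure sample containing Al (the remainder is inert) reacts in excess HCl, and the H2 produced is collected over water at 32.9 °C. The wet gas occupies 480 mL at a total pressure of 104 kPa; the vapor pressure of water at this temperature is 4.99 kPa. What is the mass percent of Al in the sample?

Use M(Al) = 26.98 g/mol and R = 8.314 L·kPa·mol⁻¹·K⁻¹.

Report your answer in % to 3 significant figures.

73.0 %

P(H2) = 104 − 4.99 = 99.01 kPa
n(H2) = PV/RT = (99.01 × 0.4800) / (8.314 × 306.05) = 0.01868 mol
n(Al) = (2/3) × 0.01868 = 0.01245 mol
m(Al) = 0.01245 × 26.98 = 0.3359 g
%Al = 0.3359 / 0.460 × 100 = 73.02%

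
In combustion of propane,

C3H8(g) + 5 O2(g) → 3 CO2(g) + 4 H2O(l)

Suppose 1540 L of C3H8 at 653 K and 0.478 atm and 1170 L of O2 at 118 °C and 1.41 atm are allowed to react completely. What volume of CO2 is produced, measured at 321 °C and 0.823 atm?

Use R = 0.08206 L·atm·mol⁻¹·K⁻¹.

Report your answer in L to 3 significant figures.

1830 L

n(C3H8) = PV/RT = (0.478 × 1540) / (0.08206 × 653) = 13.74 mol
n(O2) = PV/RT = (1.41 × 1170) / (0.08206 × 391.15) = 51.40 mol
For 13.74 mol C3H8, stoichiometry requires (5/1) × 13.74 = 68.70 mol O2; 51.40 mol is available, so O2 is limiting.
n(CO2) = (3/5) × 51.40 = 30.84 mol
V(CO2) = nRT/P = 30.84 × 0.08206 × 594.15 / 0.823 = 1827 L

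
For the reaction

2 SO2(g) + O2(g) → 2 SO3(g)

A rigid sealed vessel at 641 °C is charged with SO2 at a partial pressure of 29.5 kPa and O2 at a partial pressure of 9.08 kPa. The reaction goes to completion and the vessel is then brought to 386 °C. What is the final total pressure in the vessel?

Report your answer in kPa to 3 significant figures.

Because the vessel is rigid and T is held at 641 °C, work the stoichiometry in partial pressures (P_i = n_iRT/V).
P(O2) required for 29.5 kPa of SO2 = (1/2) × 29.5 = 14.75 kPa; available 9.08 kPa, so O2 is limiting.
P(SO2) remaining = 29.5 − (2/1) × 9.08 = 11.34 kPa
P(gaseous products) = (2)/1 × 9.08 = 18.16 kPa
P_total at 641 °C = 11.34 + 18.16 = 29.50 kPa
Scaling to 386 °C: P = 29.50 × 659.15/914.15 = 21.27 kPa

21.3 kPa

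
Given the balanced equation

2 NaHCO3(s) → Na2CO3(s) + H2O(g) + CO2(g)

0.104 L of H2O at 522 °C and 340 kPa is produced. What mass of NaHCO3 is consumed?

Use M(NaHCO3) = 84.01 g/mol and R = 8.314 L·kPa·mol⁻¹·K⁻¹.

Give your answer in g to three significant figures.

n(H2O) = PV/RT = (340 × 0.104) / (8.314 × 795.15) = 0.005349 mol
n(NaHCO3) = (2/1) × 0.005349 = 0.01070 mol
m(NaHCO3) = 0.01070 × 84.01 = 0.8989 g

0.899 g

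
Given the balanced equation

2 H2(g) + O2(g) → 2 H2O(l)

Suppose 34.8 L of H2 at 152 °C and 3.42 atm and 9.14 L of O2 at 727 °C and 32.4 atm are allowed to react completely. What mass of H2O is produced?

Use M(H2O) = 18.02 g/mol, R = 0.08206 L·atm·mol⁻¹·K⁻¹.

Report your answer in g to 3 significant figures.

n(H2) = PV/RT = (3.42 × 34.8) / (0.08206 × 425.15) = 3.411 mol
n(O2) = PV/RT = (32.4 × 9.14) / (0.08206 × 1000.15) = 3.608 mol
For 3.411 mol H2, stoichiometry requires (1/2) × 3.411 = 1.706 mol O2; 3.608 mol is available, so H2 is limiting.
n(H2O) = (2/2) × 3.411 = 3.411 mol
m(H2O) = 3.411 × 18.02 = 61.47 g

61.5 g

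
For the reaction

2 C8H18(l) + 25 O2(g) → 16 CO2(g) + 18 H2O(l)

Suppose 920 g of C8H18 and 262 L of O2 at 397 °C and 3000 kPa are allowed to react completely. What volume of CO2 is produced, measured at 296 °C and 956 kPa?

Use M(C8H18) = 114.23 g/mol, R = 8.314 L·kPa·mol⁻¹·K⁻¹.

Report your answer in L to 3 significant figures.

319 L

n(C8H18) = 920 / 114.23 = 8.054 mol
n(O2) = PV/RT = (3000 × 262) / (8.314 × 670.15) = 141.1 mol
For 8.054 mol C8H18, stoichiometry requires (25/2) × 8.054 = 100.7 mol O2; 141.1 mol is available, so C8H18 is limiting.
n(CO2) = (16/2) × 8.054 = 64.43 mol
V(CO2) = nRT/P = 64.43 × 8.314 × 569.15 / 956 = 318.9 L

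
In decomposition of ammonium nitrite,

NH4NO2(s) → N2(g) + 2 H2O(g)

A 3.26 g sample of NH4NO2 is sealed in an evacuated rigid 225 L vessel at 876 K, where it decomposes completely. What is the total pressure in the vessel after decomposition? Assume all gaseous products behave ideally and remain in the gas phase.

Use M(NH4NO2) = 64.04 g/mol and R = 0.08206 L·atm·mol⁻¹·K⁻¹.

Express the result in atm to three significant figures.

n(NH4NO2) = 3.26 / 64.04 = 0.05091 mol
n(gas produced) = (3/1) × 0.05091 = 0.1527 mol
P = nRT/V = 0.1527 × 0.08206 × 876 / 225 = 0.04879 atm

0.0488 atm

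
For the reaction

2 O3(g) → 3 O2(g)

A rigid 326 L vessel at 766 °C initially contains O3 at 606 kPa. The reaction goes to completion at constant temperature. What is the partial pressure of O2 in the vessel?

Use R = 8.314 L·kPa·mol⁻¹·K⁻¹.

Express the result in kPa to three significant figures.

909 kPa

n(O3)₀ = PV/RT = (606 × 326) / (8.314 × 1039.15) = 22.87 mol
n(O2) = (3/2) × 22.87 = 34.30 mol
P(O2) = nRT/V = 34.30 × 8.314 × 1039.15 / 326 = 909.0 kPa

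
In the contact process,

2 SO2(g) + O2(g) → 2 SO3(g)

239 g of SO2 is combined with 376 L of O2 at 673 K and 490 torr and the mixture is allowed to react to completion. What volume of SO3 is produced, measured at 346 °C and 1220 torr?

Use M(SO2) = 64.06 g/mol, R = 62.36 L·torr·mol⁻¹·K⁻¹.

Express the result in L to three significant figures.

118 L

n(SO2) = 239 / 64.06 = 3.731 mol
n(O2) = PV/RT = (490 × 376) / (62.36 × 673) = 4.390 mol
For 3.731 mol SO2, stoichiometry requires (1/2) × 3.731 = 1.865 mol O2; 4.390 mol is available, so SO2 is limiting.
n(SO3) = (2/2) × 3.731 = 3.731 mol
V(SO3) = nRT/P = 3.731 × 62.36 × 619.15 / 1220 = 118.1 L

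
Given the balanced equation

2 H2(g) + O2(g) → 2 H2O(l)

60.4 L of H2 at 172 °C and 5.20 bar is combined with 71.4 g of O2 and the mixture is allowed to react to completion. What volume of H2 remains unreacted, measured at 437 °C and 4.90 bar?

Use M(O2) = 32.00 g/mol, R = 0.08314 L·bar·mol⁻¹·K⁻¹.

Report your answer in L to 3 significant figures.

48.5 L

n(H2) = PV/RT = (5.20 × 60.4) / (0.08314 × 445.15) = 8.486 mol
n(O2) = 71.4 / 32.00 = 2.231 mol
For 8.486 mol H2, stoichiometry requires (1/2) × 8.486 = 4.243 mol O2; 2.231 mol is available, so O2 is limiting.
n(H2) consumed = (2/1) × 2.231 = 4.462 mol; remaining = 8.486 − 4.462 = 4.024 mol
V(H2) = nRT/P = 4.024 × 0.08314 × 710.15 / 4.90 = 48.49 L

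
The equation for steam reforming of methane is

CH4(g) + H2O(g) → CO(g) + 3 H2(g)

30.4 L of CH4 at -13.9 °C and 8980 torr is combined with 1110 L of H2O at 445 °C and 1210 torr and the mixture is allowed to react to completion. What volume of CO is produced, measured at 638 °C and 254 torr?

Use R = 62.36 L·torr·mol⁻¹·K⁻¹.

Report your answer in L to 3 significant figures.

3780 L

n(CH4) = PV/RT = (8980 × 30.4) / (62.36 × 259.25) = 16.89 mol
n(H2O) = PV/RT = (1210 × 1110) / (62.36 × 718.15) = 29.99 mol
For 16.89 mol CH4, stoichiometry requires (1/1) × 16.89 = 16.89 mol H2O; 29.99 mol is available, so CH4 is limiting.
n(CO) = (1/1) × 16.89 = 16.89 mol
V(CO) = nRT/P = 16.89 × 62.36 × 911.15 / 254 = 3778 L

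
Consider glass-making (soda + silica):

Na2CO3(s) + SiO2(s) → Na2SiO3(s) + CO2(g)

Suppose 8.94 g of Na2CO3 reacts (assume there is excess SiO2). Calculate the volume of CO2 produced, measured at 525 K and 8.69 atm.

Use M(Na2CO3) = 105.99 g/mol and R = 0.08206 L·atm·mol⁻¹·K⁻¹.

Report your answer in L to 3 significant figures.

0.418 L

n(Na2CO3) = 8.940 / 105.99 = 0.08435 mol
n(CO2) = (1/1) × 0.08435 = 0.08435 mol
V = nRT/P = 0.08435 × 0.08206 × 525 / 8.69 = 0.4182 L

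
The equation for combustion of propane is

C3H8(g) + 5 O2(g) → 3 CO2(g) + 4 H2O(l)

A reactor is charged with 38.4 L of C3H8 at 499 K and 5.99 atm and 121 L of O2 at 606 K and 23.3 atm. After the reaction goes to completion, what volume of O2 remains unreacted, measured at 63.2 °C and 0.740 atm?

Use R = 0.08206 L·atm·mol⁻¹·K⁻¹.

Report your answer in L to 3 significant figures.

1070 L

n(C3H8) = PV/RT = (5.99 × 38.4) / (0.08206 × 499) = 5.617 mol
n(O2) = PV/RT = (23.3 × 121) / (0.08206 × 606) = 56.69 mol
For 5.617 mol C3H8, stoichiometry requires (5/1) × 5.617 = 28.09 mol O2; 56.69 mol is available, so C3H8 is limiting.
n(O2) consumed = (5/1) × 5.617 = 28.09 mol; remaining = 56.69 − 28.09 = 28.60 mol
V(O2) = nRT/P = 28.60 × 0.08206 × 336.35 / 0.740 = 1067 L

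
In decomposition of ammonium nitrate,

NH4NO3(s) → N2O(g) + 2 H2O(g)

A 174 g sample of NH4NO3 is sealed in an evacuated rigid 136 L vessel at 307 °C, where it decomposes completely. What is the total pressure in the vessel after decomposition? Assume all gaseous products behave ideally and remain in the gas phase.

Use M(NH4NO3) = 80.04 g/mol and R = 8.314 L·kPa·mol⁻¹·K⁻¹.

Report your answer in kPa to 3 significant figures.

n(NH4NO3) = 174 / 80.04 = 2.174 mol
n(gas produced) = (3/1) × 2.174 = 6.522 mol
P = nRT/V = 6.522 × 8.314 × 580.15 / 136 = 231.3 kPa

231 kPa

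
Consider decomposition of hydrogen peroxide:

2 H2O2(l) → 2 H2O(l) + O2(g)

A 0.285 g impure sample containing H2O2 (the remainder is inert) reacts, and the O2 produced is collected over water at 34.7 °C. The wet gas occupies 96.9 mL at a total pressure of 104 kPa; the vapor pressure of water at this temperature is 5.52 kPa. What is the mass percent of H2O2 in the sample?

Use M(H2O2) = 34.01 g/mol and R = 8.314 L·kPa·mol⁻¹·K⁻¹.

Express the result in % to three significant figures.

89.0 %

P(O2) = 104 − 5.52 = 98.48 kPa
n(O2) = PV/RT = (98.48 × 0.09690) / (8.314 × 307.85) = 0.003728 mol
n(H2O2) = (2/1) × 0.003728 = 0.007456 mol
m(H2O2) = 0.007456 × 34.01 = 0.2536 g
%H2O2 = 0.2536 / 0.285 × 100 = 88.98%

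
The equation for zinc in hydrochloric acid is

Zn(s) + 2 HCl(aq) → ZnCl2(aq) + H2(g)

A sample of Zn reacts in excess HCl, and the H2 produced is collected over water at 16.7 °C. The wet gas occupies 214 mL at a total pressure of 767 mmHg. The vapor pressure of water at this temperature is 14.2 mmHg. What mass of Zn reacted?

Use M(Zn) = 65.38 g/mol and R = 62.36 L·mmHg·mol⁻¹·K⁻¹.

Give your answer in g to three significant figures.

0.583 g

P(H2) = 767 − 14.2 = 752.8 mmHg
n(H2) = PV/RT = (752.8 × 0.2140) / (62.36 × 289.85) = 0.008913 mol
n(Zn) = (1/1) × 0.008913 = 0.008913 mol
m(Zn) = 0.008913 × 65.38 = 0.5827 g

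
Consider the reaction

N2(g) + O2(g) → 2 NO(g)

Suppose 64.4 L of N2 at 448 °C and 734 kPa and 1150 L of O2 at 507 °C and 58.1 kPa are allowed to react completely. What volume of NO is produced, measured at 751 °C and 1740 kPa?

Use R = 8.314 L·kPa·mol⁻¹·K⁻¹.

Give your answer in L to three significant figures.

77.2 L

n(N2) = PV/RT = (734 × 64.4) / (8.314 × 721.15) = 7.884 mol
n(O2) = PV/RT = (58.1 × 1150) / (8.314 × 780.15) = 10.30 mol
For 7.884 mol N2, stoichiometry requires (1/1) × 7.884 = 7.884 mol O2; 10.30 mol is available, so N2 is limiting.
n(NO) = (2/1) × 7.884 = 15.77 mol
V(NO) = nRT/P = 15.77 × 8.314 × 1024.15 / 1740 = 77.17 L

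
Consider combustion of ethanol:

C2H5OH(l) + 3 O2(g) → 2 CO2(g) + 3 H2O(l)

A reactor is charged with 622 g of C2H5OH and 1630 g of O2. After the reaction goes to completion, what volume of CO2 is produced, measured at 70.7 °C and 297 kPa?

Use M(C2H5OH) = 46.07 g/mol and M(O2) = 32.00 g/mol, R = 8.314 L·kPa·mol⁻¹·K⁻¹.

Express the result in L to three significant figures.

260 L

n(C2H5OH) = 622 / 46.07 = 13.50 mol
n(O2) = 1630 / 32.00 = 50.94 mol
For 13.50 mol C2H5OH, stoichiometry requires (3/1) × 13.50 = 40.50 mol O2; 50.94 mol is available, so C2H5OH is limiting.
n(CO2) = (2/1) × 13.50 = 27.00 mol
V(CO2) = nRT/P = 27.00 × 8.314 × 343.85 / 297 = 259.9 L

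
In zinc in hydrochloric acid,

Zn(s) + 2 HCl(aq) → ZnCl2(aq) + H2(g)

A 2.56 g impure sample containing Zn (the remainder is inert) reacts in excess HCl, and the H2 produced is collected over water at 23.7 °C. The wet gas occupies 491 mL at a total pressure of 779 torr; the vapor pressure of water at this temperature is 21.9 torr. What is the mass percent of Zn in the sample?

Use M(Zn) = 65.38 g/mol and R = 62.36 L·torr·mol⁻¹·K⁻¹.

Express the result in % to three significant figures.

51.3 %

P(H2) = 779 − 21.9 = 757.1 torr
n(H2) = PV/RT = (757.1 × 0.4910) / (62.36 × 296.85) = 0.02008 mol
n(Zn) = (1/1) × 0.02008 = 0.02008 mol
m(Zn) = 0.02008 × 65.38 = 1.313 g
%Zn = 1.313 / 2.56 × 100 = 51.29%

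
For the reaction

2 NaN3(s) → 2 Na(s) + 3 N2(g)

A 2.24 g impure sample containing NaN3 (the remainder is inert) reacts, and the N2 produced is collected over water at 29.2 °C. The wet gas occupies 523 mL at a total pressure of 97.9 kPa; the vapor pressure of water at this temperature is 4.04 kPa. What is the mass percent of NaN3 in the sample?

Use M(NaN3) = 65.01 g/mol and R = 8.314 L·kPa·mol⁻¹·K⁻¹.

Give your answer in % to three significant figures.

37.8 %

P(N2) = 97.9 − 4.04 = 93.86 kPa
n(N2) = PV/RT = (93.86 × 0.5230) / (8.314 × 302.35) = 0.01953 mol
n(NaN3) = (2/3) × 0.01953 = 0.01302 mol
m(NaN3) = 0.01302 × 65.01 = 0.8464 g
%NaN3 = 0.8464 / 2.24 × 100 = 37.79%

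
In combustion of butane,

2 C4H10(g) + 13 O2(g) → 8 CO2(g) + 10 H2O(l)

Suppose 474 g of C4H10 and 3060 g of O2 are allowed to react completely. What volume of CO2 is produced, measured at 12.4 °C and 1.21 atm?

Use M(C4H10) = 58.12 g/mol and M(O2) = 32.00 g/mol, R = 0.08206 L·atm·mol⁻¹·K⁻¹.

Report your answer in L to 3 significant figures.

632 L

n(C4H10) = 474 / 58.12 = 8.156 mol
n(O2) = 3060 / 32.00 = 95.62 mol
For 8.156 mol C4H10, stoichiometry requires (13/2) × 8.156 = 53.01 mol O2; 95.62 mol is available, so C4H10 is limiting.
n(CO2) = (8/2) × 8.156 = 32.62 mol
V(CO2) = nRT/P = 32.62 × 0.08206 × 285.55 / 1.21 = 631.7 L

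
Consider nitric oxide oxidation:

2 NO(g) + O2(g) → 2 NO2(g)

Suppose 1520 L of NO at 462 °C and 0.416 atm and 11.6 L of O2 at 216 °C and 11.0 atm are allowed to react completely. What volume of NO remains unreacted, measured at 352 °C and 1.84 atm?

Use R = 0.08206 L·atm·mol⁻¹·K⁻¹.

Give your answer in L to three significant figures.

115 L

n(NO) = PV/RT = (0.416 × 1520) / (0.08206 × 735.15) = 10.48 mol
n(O2) = PV/RT = (11.0 × 11.6) / (0.08206 × 489.15) = 3.179 mol
For 10.48 mol NO, stoichiometry requires (1/2) × 10.48 = 5.240 mol O2; 3.179 mol is available, so O2 is limiting.
n(NO) consumed = (2/1) × 3.179 = 6.358 mol; remaining = 10.48 − 6.358 = 4.122 mol
V(NO) = nRT/P = 4.122 × 0.08206 × 625.15 / 1.84 = 114.9 L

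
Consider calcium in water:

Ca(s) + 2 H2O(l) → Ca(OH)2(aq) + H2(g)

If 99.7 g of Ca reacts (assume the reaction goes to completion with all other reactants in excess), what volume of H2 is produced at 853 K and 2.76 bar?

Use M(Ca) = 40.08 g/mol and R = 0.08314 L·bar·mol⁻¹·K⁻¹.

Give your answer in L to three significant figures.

63.9 L

n(Ca) = 99.70 / 40.08 = 2.488 mol
n(H2) = (1/1) × 2.488 = 2.488 mol
V = nRT/P = 2.488 × 0.08314 × 853 / 2.76 = 63.93 L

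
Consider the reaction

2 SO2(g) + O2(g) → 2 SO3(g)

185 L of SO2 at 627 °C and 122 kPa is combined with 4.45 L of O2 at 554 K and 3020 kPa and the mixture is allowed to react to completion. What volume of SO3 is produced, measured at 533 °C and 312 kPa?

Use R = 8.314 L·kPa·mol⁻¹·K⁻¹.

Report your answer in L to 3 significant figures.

n(SO2) = PV/RT = (122 × 185) / (8.314 × 900.15) = 3.016 mol
n(O2) = PV/RT = (3020 × 4.45) / (8.314 × 554) = 2.918 mol
For 3.016 mol SO2, stoichiometry requires (1/2) × 3.016 = 1.508 mol O2; 2.918 mol is available, so SO2 is limiting.
n(SO3) = (2/2) × 3.016 = 3.016 mol
V(SO3) = nRT/P = 3.016 × 8.314 × 806.15 / 312 = 64.79 L

64.8 L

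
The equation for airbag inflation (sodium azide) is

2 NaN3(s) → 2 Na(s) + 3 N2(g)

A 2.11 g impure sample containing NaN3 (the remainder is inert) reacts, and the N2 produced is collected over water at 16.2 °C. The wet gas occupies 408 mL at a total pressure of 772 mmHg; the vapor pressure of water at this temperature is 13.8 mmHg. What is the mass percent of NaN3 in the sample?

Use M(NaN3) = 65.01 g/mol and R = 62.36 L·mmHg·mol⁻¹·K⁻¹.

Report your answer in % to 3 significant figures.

P(N2) = 772 − 13.8 = 758.2 mmHg
n(N2) = PV/RT = (758.2 × 0.4080) / (62.36 × 289.35) = 0.01714 mol
n(NaN3) = (2/3) × 0.01714 = 0.01143 mol
m(NaN3) = 0.01143 × 65.01 = 0.7431 g
%NaN3 = 0.7431 / 2.11 × 100 = 35.22%

35.2 %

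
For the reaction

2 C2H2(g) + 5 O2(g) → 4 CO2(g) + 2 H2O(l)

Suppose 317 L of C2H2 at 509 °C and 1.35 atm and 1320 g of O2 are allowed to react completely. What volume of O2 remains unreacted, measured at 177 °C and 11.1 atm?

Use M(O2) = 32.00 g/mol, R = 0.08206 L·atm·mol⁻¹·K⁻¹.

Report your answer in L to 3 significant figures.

n(C2H2) = PV/RT = (1.35 × 317) / (0.08206 × 782.15) = 6.668 mol
n(O2) = 1320 / 32.00 = 41.25 mol
For 6.668 mol C2H2, stoichiometry requires (5/2) × 6.668 = 16.67 mol O2; 41.25 mol is available, so C2H2 is limiting.
n(O2) consumed = (5/2) × 6.668 = 16.67 mol; remaining = 41.25 − 16.67 = 24.58 mol
V(O2) = nRT/P = 24.58 × 0.08206 × 450.15 / 11.1 = 81.80 L

81.8 L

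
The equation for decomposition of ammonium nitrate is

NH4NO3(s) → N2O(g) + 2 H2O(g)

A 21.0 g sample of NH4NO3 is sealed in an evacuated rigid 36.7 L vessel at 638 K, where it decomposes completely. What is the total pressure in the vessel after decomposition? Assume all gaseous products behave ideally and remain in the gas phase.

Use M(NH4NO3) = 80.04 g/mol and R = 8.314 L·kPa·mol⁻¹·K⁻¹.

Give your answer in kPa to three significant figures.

n(NH4NO3) = 21.0 / 80.04 = 0.2624 mol
n(gas produced) = (3/1) × 0.2624 = 0.7872 mol
P = nRT/V = 0.7872 × 8.314 × 638 / 36.7 = 113.8 kPa

114 kPa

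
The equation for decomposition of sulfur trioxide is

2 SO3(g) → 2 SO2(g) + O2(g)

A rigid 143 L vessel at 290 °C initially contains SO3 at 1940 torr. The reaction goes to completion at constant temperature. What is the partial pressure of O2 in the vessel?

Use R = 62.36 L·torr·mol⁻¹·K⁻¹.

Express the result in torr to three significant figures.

970 torr

n(SO3)₀ = PV/RT = (1940 × 143) / (62.36 × 563.15) = 7.900 mol
n(O2) = (1/2) × 7.900 = 3.950 mol
P(O2) = nRT/V = 3.950 × 62.36 × 563.15 / 143 = 970.0 torr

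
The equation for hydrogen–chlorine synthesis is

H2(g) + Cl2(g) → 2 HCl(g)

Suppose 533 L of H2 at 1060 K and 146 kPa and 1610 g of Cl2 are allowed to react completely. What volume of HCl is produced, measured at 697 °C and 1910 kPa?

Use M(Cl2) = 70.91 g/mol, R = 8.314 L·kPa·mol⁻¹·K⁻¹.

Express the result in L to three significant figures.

74.6 L

n(H2) = PV/RT = (146 × 533) / (8.314 × 1060) = 8.830 mol
n(Cl2) = 1610 / 70.91 = 22.70 mol
For 8.830 mol H2, stoichiometry requires (1/1) × 8.830 = 8.830 mol Cl2; 22.70 mol is available, so H2 is limiting.
n(HCl) = (2/1) × 8.830 = 17.66 mol
V(HCl) = nRT/P = 17.66 × 8.314 × 970.15 / 1910 = 74.58 L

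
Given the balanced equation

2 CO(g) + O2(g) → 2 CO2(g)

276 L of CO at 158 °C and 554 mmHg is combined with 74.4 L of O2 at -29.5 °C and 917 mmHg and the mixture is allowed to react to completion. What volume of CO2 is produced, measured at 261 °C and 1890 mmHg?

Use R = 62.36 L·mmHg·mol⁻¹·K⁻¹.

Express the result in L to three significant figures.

n(CO) = PV/RT = (554 × 276) / (62.36 × 431.15) = 5.687 mol
n(O2) = PV/RT = (917 × 74.4) / (62.36 × 243.65) = 4.490 mol
For 5.687 mol CO, stoichiometry requires (1/2) × 5.687 = 2.844 mol O2; 4.490 mol is available, so CO is limiting.
n(CO2) = (2/2) × 5.687 = 5.687 mol
V(CO2) = nRT/P = 5.687 × 62.36 × 534.15 / 1890 = 100.2 L

100 L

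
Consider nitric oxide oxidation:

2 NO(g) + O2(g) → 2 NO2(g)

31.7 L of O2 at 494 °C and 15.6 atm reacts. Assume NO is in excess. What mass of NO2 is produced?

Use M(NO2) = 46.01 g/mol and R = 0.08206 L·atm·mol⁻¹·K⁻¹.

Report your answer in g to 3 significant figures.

n(O2) = PV/RT = (15.6 × 31.7) / (0.08206 × 767.15) = 7.855 mol
n(NO2) = (2/1) × 7.855 = 15.71 mol
m(NO2) = 15.71 × 46.01 = 722.8 g

723 g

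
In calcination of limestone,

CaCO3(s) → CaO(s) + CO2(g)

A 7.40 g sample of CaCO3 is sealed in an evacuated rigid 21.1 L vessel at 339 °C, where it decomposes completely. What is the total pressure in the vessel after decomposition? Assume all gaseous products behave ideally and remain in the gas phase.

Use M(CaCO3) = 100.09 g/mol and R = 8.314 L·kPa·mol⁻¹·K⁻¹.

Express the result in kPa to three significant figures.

17.8 kPa

n(CaCO3) = 7.40 / 100.09 = 0.07393 mol
n(gas produced) = (1/1) × 0.07393 = 0.07393 mol
P = nRT/V = 0.07393 × 8.314 × 612.15 / 21.1 = 17.83 kPa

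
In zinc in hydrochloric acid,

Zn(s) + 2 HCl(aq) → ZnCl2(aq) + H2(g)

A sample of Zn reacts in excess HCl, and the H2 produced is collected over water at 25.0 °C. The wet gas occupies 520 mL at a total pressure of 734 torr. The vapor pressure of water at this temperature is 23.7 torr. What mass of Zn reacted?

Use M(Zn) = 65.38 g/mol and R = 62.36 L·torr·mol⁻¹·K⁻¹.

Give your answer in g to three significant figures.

P(H2) = 734 − 23.7 = 710.3 torr
n(H2) = PV/RT = (710.3 × 0.5200) / (62.36 × 298.15) = 0.01987 mol
n(Zn) = (1/1) × 0.01987 = 0.01987 mol
m(Zn) = 0.01987 × 65.38 = 1.299 g

1.30 g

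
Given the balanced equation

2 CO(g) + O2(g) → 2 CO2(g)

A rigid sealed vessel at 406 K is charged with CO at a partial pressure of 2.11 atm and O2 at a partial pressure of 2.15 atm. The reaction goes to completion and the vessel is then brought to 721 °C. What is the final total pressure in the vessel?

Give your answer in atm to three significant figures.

7.85 atm

Because the vessel is rigid and T is held at 406 K, work the stoichiometry in partial pressures (P_i = n_iRT/V).
P(O2) required for 2.11 atm of CO = (1/2) × 2.11 = 1.055 atm; available 2.15 atm, so CO is limiting.
P(O2) remaining = 2.15 − (1/2) × 2.11 = 1.095 atm
P(gaseous products) = (2)/2 × 2.11 = 2.110 atm
P_total at 406 K = 1.095 + 2.110 = 3.205 atm
Scaling to 721 °C: P = 3.205 × 994.15/406 = 7.848 atm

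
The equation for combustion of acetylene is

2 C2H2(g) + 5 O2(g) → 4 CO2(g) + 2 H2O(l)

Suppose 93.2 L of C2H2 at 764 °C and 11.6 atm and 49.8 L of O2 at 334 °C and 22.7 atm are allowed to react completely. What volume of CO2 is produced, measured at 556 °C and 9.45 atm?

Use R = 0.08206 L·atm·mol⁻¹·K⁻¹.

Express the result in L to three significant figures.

n(C2H2) = PV/RT = (11.6 × 93.2) / (0.08206 × 1037.15) = 12.70 mol
n(O2) = PV/RT = (22.7 × 49.8) / (0.08206 × 607.15) = 22.69 mol
For 12.70 mol C2H2, stoichiometry requires (5/2) × 12.70 = 31.75 mol O2; 22.69 mol is available, so O2 is limiting.
n(CO2) = (4/5) × 22.69 = 18.15 mol
V(CO2) = nRT/P = 18.15 × 0.08206 × 829.15 / 9.45 = 130.7 L

131 L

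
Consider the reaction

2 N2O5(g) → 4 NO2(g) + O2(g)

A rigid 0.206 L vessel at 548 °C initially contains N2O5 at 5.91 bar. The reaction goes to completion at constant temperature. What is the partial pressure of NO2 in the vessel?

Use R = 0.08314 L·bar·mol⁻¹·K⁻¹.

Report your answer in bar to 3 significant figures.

n(N2O5)₀ = PV/RT = (5.91 × 0.206) / (0.08314 × 821.15) = 0.01783 mol
n(NO2) = (4/2) × 0.01783 = 0.03566 mol
P(NO2) = nRT/V = 0.03566 × 0.08314 × 821.15 / 0.206 = 11.82 bar

11.8 bar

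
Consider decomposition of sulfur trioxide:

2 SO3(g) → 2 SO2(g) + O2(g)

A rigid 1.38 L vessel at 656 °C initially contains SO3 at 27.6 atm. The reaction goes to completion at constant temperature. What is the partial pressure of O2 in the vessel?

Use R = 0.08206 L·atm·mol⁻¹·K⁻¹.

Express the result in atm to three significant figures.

13.8 atm

n(SO3)₀ = PV/RT = (27.6 × 1.38) / (0.08206 × 929.15) = 0.4995 mol
n(O2) = (1/2) × 0.4995 = 0.2497 mol
P(O2) = nRT/V = 0.2497 × 0.08206 × 929.15 / 1.38 = 13.80 atm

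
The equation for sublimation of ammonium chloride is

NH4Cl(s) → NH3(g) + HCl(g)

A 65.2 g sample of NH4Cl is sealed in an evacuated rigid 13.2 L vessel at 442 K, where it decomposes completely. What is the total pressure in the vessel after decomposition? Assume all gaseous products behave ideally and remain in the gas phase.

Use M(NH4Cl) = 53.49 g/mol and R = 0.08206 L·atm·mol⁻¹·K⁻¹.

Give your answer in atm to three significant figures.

6.70 atm

n(NH4Cl) = 65.2 / 53.49 = 1.219 mol
n(gas produced) = (2/1) × 1.219 = 2.438 mol
P = nRT/V = 2.438 × 0.08206 × 442 / 13.2 = 6.699 atm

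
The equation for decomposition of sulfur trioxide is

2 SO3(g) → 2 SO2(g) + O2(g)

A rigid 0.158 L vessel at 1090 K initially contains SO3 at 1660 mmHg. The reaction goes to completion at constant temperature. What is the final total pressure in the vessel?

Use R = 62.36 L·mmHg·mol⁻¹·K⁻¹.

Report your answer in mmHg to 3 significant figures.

Rigid vessel, constant T ⇒ P scales with total gas moles (2 → 3).
P_final = (3/2) × 1660 = 2490 mmHg

2490 mmHg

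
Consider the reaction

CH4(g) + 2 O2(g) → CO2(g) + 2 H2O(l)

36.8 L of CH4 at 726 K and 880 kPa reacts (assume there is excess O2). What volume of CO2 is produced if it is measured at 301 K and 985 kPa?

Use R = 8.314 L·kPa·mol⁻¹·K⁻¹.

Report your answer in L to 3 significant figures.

n(CH4) = PV/RT = (880 × 36.8) / (8.314 × 726) = 5.365 mol
n(CO2) = (1/1) × 5.365 = 5.365 mol
V = nRT/P = 5.365 × 8.314 × 301 / 985 = 13.63 L

13.6 L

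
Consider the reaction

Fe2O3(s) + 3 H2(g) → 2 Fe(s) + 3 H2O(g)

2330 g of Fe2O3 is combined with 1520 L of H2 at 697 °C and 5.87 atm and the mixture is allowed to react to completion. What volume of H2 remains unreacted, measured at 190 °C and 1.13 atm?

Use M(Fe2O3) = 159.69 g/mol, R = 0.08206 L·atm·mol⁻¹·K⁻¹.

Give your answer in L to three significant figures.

2300 L

n(Fe2O3) = 2330 / 159.69 = 14.59 mol
n(H2) = PV/RT = (5.87 × 1520) / (0.08206 × 970.15) = 112.1 mol
For 14.59 mol Fe2O3, stoichiometry requires (3/1) × 14.59 = 43.77 mol H2; 112.1 mol is available, so Fe2O3 is limiting.
n(H2) consumed = (3/1) × 14.59 = 43.77 mol; remaining = 112.1 − 43.77 = 68.33 mol
V(H2) = nRT/P = 68.33 × 0.08206 × 463.15 / 1.13 = 2298 L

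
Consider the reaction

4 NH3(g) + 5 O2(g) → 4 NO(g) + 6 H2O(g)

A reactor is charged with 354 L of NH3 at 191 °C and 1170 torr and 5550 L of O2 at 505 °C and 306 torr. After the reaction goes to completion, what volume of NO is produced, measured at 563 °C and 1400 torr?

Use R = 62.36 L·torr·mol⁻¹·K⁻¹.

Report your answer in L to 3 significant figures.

n(NH3) = PV/RT = (1170 × 354) / (62.36 × 464.15) = 14.31 mol
n(O2) = PV/RT = (306 × 5550) / (62.36 × 778.15) = 35.00 mol
For 14.31 mol NH3, stoichiometry requires (5/4) × 14.31 = 17.89 mol O2; 35.00 mol is available, so NH3 is limiting.
n(NO) = (4/4) × 14.31 = 14.31 mol
V(NO) = nRT/P = 14.31 × 62.36 × 836.15 / 1400 = 533.0 L

533 L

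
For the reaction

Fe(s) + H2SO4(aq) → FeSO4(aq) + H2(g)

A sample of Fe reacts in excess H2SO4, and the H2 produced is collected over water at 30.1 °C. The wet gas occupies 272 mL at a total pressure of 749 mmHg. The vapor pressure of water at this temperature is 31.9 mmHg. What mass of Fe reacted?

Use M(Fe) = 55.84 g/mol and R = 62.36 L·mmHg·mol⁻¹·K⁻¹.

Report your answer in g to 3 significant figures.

0.576 g

P(H2) = 749 − 31.9 = 717.1 mmHg
n(H2) = PV/RT = (717.1 × 0.2720) / (62.36 × 303.25) = 0.01031 mol
n(Fe) = (1/1) × 0.01031 = 0.01031 mol
m(Fe) = 0.01031 × 55.84 = 0.5757 g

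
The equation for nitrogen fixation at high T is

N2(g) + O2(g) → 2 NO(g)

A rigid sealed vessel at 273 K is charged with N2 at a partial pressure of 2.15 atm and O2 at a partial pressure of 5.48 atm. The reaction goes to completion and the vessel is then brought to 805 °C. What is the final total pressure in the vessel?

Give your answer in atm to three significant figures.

30.1 atm

At constant V, partial pressures at 273 K are proportional to moles, so apply stoichiometry directly to pressures.
P(O2) required for 2.15 atm of N2 = (1/1) × 2.15 = 2.150 atm; available 5.48 atm, so N2 is limiting.
P(O2) remaining = 5.48 − (1/1) × 2.15 = 3.330 atm
P(gaseous products) = (2)/1 × 2.15 = 4.300 atm
P_total at 273 K = 3.330 + 4.300 = 7.630 atm
Scaling to 805 °C: P = 7.630 × 1078.15/273 = 30.13 atm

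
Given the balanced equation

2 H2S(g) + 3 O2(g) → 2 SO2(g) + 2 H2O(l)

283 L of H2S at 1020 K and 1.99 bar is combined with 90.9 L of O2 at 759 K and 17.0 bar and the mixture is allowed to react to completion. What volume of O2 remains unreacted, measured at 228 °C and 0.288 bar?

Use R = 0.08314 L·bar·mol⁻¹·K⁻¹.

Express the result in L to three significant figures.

2100 L

n(H2S) = PV/RT = (1.99 × 283) / (0.08314 × 1020) = 6.641 mol
n(O2) = PV/RT = (17.0 × 90.9) / (0.08314 × 759) = 24.49 mol
For 6.641 mol H2S, stoichiometry requires (3/2) × 6.641 = 9.962 mol O2; 24.49 mol is available, so H2S is limiting.
n(O2) consumed = (3/2) × 6.641 = 9.962 mol; remaining = 24.49 − 9.962 = 14.53 mol
V(O2) = nRT/P = 14.53 × 0.08314 × 501.15 / 0.288 = 2102 L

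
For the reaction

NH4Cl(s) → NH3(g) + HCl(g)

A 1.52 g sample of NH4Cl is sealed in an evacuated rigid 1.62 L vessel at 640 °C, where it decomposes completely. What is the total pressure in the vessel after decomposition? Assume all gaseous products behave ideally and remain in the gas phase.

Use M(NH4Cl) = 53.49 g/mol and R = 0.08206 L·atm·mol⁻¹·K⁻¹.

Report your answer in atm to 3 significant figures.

2.63 atm

n(NH4Cl) = 1.52 / 53.49 = 0.02842 mol
n(gas produced) = (2/1) × 0.02842 = 0.05684 mol
P = nRT/V = 0.05684 × 0.08206 × 913.15 / 1.62 = 2.629 atm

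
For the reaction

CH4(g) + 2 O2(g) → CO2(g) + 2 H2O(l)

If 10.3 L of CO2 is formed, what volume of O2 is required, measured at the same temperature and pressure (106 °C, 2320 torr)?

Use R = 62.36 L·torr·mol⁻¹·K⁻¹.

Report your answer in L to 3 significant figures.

At constant T and P, gas volumes are in the mole ratio: V(O2) = (2/1) × 10.3 = 20.60 L

20.6 L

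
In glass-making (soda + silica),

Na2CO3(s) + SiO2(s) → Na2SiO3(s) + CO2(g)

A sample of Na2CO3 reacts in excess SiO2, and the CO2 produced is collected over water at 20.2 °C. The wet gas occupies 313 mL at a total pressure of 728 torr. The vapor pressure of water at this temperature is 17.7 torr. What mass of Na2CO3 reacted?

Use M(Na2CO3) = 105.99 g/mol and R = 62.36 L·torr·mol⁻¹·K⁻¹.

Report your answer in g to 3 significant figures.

1.29 g

P(CO2) = 728 − 17.7 = 710.3 torr
n(CO2) = PV/RT = (710.3 × 0.3130) / (62.36 × 293.35) = 0.01215 mol
n(Na2CO3) = (1/1) × 0.01215 = 0.01215 mol
m(Na2CO3) = 0.01215 × 105.99 = 1.288 g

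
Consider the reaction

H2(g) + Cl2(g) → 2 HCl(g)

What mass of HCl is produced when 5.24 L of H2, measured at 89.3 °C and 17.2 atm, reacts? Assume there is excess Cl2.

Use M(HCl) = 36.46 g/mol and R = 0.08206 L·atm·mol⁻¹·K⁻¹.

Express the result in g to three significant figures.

n(H2) = PV/RT = (17.2 × 5.24) / (0.08206 × 362.45) = 3.030 mol
n(HCl) = (2/1) × 3.030 = 6.060 mol
m(HCl) = 6.060 × 36.46 = 220.9 g

221 g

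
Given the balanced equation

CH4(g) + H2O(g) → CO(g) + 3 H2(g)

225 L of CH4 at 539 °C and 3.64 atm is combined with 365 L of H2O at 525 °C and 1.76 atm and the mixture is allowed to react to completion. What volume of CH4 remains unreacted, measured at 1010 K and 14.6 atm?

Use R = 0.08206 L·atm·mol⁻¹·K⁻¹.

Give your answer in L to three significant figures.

14.1 L

n(CH4) = PV/RT = (3.64 × 225) / (0.08206 × 812.15) = 12.29 mol
n(H2O) = PV/RT = (1.76 × 365) / (0.08206 × 798.15) = 9.808 mol
For 12.29 mol CH4, stoichiometry requires (1/1) × 12.29 = 12.29 mol H2O; 9.808 mol is available, so H2O is limiting.
n(CH4) consumed = (1/1) × 9.808 = 9.808 mol; remaining = 12.29 − 9.808 = 2.482 mol
V(CH4) = nRT/P = 2.482 × 0.08206 × 1010 / 14.6 = 14.09 L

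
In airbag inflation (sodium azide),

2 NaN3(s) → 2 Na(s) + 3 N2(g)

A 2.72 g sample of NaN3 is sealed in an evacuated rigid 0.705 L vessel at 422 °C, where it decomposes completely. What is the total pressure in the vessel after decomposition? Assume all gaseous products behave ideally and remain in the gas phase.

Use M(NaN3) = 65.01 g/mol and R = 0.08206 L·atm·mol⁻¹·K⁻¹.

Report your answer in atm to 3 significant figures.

n(NaN3) = 2.72 / 65.01 = 0.04184 mol
n(gas produced) = (3/2) × 0.04184 = 0.06276 mol
P = nRT/V = 0.06276 × 0.08206 × 695.15 / 0.705 = 5.078 atm

5.08 atm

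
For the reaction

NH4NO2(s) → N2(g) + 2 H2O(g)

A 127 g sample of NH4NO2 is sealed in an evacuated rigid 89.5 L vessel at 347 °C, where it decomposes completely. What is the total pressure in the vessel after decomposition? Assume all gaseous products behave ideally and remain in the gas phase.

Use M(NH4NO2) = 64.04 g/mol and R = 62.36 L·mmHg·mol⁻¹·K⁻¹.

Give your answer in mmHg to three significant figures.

n(NH4NO2) = 127 / 64.04 = 1.983 mol
n(gas produced) = (3/1) × 1.983 = 5.949 mol
P = nRT/V = 5.949 × 62.36 × 620.15 / 89.5 = 2571 mmHg

2570 mmHg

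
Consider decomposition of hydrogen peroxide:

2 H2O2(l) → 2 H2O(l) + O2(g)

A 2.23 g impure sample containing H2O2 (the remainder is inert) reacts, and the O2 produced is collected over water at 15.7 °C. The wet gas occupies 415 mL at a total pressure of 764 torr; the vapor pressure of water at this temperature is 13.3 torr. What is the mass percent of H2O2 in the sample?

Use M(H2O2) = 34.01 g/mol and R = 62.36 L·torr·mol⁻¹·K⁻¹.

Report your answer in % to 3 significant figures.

52.8 %

P(O2) = 764 − 13.3 = 750.7 torr
n(O2) = PV/RT = (750.7 × 0.4150) / (62.36 × 288.85) = 0.01730 mol
n(H2O2) = (2/1) × 0.01730 = 0.03460 mol
m(H2O2) = 0.03460 × 34.01 = 1.177 g
%H2O2 = 1.177 / 2.23 × 100 = 52.78%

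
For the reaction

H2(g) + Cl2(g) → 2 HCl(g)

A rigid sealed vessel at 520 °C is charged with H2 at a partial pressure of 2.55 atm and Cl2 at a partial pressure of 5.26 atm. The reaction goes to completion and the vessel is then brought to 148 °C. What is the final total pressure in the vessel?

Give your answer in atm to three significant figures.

4.15 atm

Because the vessel is rigid and T is held at 520 °C, work the stoichiometry in partial pressures (P_i = n_iRT/V).
P(Cl2) required for 2.55 atm of H2 = (1/1) × 2.55 = 2.550 atm; available 5.26 atm, so H2 is limiting.
P(Cl2) remaining = 5.26 − (1/1) × 2.55 = 2.710 atm
P(gaseous products) = (2)/1 × 2.55 = 5.100 atm
P_total at 520 °C = 2.710 + 5.100 = 7.810 atm
Scaling to 148 °C: P = 7.810 × 421.15/793.15 = 4.147 atm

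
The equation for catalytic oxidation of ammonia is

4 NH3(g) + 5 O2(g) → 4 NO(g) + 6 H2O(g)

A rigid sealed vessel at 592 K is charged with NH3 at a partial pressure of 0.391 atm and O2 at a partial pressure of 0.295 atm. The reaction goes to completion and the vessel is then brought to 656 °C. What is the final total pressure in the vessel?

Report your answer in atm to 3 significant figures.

Because the vessel is rigid and T is held at 592 K, work the stoichiometry in partial pressures (P_i = n_iRT/V).
P(O2) required for 0.391 atm of NH3 = (5/4) × 0.391 = 0.4888 atm; available 0.295 atm, so O2 is limiting.
P(NH3) remaining = 0.391 − (4/5) × 0.295 = 0.1550 atm
P(gaseous products) = (4+6)/5 × 0.295 = 0.5900 atm
P_total at 592 K = 0.1550 + 0.5900 = 0.7450 atm
Scaling to 656 °C: P = 0.7450 × 929.15/592 = 1.169 atm

1.17 atm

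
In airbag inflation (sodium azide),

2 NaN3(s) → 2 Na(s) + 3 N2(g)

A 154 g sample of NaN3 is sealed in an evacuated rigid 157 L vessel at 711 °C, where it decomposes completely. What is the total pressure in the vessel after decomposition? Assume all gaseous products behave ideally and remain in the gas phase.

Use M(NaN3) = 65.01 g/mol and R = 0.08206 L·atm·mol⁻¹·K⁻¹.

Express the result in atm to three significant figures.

n(NaN3) = 154 / 65.01 = 2.369 mol
n(gas produced) = (3/2) × 2.369 = 3.554 mol
P = nRT/V = 3.554 × 0.08206 × 984.15 / 157 = 1.828 atm

1.83 atm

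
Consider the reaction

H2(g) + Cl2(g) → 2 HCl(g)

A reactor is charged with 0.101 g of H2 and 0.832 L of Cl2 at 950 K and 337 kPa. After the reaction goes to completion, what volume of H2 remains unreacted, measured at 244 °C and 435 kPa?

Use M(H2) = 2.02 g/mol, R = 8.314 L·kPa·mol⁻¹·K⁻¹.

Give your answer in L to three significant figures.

n(H2) = 0.101 / 2.02 = 0.05000 mol
n(Cl2) = PV/RT = (337 × 0.832) / (8.314 × 950) = 0.03550 mol
For 0.05000 mol H2, stoichiometry requires (1/1) × 0.05000 = 0.05000 mol Cl2; 0.03550 mol is available, so Cl2 is limiting.
n(H2) consumed = (1/1) × 0.03550 = 0.03550 mol; remaining = 0.05000 − 0.03550 = 0.01450 mol
V(H2) = nRT/P = 0.01450 × 8.314 × 517.15 / 435 = 0.1433 L

0.143 L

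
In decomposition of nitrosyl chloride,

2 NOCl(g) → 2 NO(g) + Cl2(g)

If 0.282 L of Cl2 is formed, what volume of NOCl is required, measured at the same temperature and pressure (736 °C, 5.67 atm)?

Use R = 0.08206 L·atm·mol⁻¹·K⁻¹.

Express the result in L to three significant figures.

0.564 L

At constant T and P, gas volumes are in the mole ratio: V(NOCl) = (2/1) × 0.282 = 0.5640 L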